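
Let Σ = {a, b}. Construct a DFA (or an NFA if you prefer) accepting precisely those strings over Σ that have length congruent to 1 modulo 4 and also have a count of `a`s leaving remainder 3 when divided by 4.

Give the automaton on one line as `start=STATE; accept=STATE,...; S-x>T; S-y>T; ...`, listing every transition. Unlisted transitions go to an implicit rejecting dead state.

start=s0; accept=s13; s0-a>s1; s0-b>s2; s1-a>s3; s1-b>s4; s2-a>s4; s2-b>s5; s3-a>s6; s3-b>s7; s4-a>s7; s4-b>s8; s5-a>s8; s5-b>s9; s6-a>s0; s6-b>s10; s7-a>s10; s7-b>s11; s8-a>s11; s8-b>s12; s9-a>s12; s9-b>s0; s10-a>s2; s10-b>s13; s11-a>s13; s11-b>s14; s12-a>s14; s12-b>s1; s13-a>s5; s13-b>s15; s14-a>s15; s14-b>s3; s15-a>s9; s15-b>s6

Build one automaton per condition and run them in lockstep. The first has 4 states tracking the input length modulo 4; the second has 4 states tracking the count of `a`s modulo 4. A product state is a pair (one from each), accepting exactly when both do.
With 16 states:
          a    b  
>  s0     s1   s2 
   s1     s3   s4 
   s2     s4   s5 
   s3     s6   s7 
   s4     s7   s8 
   s5     s8   s9 
   s6     s0  s10 
   s7    s10  s11 
   s8    s11  s12 
   s9    s12   s0 
   s10    s2  s13 
   s11   s13  s14 
   s12   s14   s1 
 * s13    s5  s15 
   s14   s15   s3 
   s15    s9   s6 
(> = start, * = accepting)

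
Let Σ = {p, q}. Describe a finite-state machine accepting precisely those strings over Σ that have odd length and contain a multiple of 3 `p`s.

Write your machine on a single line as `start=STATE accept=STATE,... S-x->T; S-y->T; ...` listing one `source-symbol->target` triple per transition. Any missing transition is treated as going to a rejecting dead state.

start=A; accept=C; A-p->B; A-q->C; B-p->D; B-q->E; C-p->E; C-q->A; D-p->C; D-q->F; E-p->F; E-q->B; F-p->A; F-q->D

Build one automaton per condition and run them in lockstep. The first has 2 states tracking the input length modulo 2; the second has 3 states tracking the count of `p`s modulo 3. A product state is a pair (one from each), accepting exactly when both do.
With 6 states:
       p  q 
>  A   B  C 
   B   D  E 
 * C   E  A 
   D   C  F 
   E   F  B 
   F   A  D 
(> = start, * = accepting)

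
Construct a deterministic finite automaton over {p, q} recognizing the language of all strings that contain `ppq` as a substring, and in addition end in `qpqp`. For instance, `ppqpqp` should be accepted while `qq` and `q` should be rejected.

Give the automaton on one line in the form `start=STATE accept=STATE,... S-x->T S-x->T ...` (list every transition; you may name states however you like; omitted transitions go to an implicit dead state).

Handle the two conditions separately and then intersect. The first has 4 states tracking whether and how much of `ppq` has been seen; the second has 5 states tracking how much of the suffix `qpqp` has currently been matched. A product state is a pair (one from each), accepting exactly when both do.
With 12 states:
       p  q 
>  A   B  C 
   B   D  C 
   C   E  C 
   D   D  F 
   E   D  G 
   F   H  F 
   G   I  C 
   H   J  K 
   I   D  G 
   J   J  F 
   K   L  F 
 * L   J  K 
(> = start, * = accepting)

start=A accept=L A-p->B A-q->C B-p->D B-q->C C-p->E C-q->C D-p->D D-q->F E-p->D E-q->G F-p->H F-q->F G-p->I G-q->C H-p->J H-q->K I-p->D I-q->G J-p->J J-q->F K-p->L K-q->F L-p->J L-q->K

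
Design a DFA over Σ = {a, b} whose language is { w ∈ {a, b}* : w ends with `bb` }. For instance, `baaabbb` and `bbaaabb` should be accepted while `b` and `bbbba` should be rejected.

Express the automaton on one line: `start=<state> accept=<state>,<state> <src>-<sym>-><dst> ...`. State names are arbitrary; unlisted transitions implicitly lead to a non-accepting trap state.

Remember how much of `bb` the current input suffix matches. State q0 means no match yet; q1 means the last symbol is `b`; q2 means the last 2 symbols are `bb`. Only q2 accepts. On a mismatch, fall back to the longest proper suffix that is still a prefix of `bb`.
A 3-state machine:
        a   b  
>  q0   q0  q1 
   q1   q0  q2 
 * q2   q0  q2 
(> = start, * = accepting)

start=q0 accept=q2 q0-a->q0 q0-b->q1 q1-a->q0 q1-b->q2 q2-a->q0 q2-b->q2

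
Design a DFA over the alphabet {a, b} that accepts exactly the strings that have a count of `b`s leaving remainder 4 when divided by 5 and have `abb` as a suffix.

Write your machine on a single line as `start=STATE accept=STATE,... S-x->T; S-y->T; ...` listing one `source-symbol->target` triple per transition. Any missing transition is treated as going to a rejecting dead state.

Handle the two conditions separately and then intersect. One (5 states) tracks the count of `b`s modulo 5; the other (4 states) tracks how much of the suffix `abb` has currently been matched. Each combined state is a pair, one component from each; accept when both components accept. After merging equivalent states the machine shrinks.
8 states suffice.
        a   b  
>  S0   S0  S1 
   S1   S1  S2 
   S2   S3  S4 
   S3   S3  S5 
   S4   S4  S6 
   S5   S4  S7 
   S6   S6  S0 
 * S7   S6  S0 
(> = start, * = accepting)

start=S0; accept=S7; S0-a->S0; S0-b->S1; S1-a->S1; S1-b->S2; S2-a->S3; S2-b->S4; S3-a->S3; S3-b->S5; S4-a->S4; S4-b->S6; S5-a->S4; S5-b->S7; S6-a->S6; S6-b->S0; S7-a->S6; S7-b->S0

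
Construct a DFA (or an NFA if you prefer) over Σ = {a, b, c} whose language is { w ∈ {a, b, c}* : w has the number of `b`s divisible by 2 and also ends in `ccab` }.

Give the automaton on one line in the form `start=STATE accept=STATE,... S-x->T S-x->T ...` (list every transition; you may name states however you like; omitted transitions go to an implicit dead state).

start=S0 accept=S5 S0-a->S0 S0-b->S1 S0-c->S0 S1-a->S1 S1-b->S0 S1-c->S2 S2-a->S1 S2-b->S0 S2-c->S3 S3-a->S4 S3-b->S0 S3-c->S3 S4-a->S1 S4-b->S5 S4-c->S2 S5-a->S0 S5-b->S1 S5-c->S0

Build one automaton per condition and run them in lockstep. One (2 states) tracks the count of `b`s modulo 2; the other (5 states) tracks how much of the suffix `ccab` has currently been matched. Each combined state is a pair, one component from each; accept when both components accept. Equivalent product states are then merged.
With 6 states:
        a   b   c  
>  S0   S0  S1  S0 
   S1   S1  S0  S2 
   S2   S1  S0  S3 
   S3   S4  S0  S3 
   S4   S1  S5  S2 
 * S5   S0  S1  S0 
(> = start, * = accepting)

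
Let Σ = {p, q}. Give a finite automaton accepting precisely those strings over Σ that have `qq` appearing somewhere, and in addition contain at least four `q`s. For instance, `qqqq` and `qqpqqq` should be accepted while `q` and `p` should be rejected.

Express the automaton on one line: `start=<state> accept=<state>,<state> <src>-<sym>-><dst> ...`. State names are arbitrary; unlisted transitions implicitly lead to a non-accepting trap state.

Handle the two conditions separately and then intersect. One (3 states) tracks whether and how much of `qq` has been seen; the other (6 states) tracks the count of `q`s, saturating at 5. Each combined state is a pair, one component from each; accept when both components accept.
          p    q  
>  S0     S0   S1 
   S1     S2   S3 
   S2     S2   S4 
   S3     S3   S5 
   S4     S6   S5 
   S5     S5   S7 
   S6     S6   S8 
 * S7     S7   S9 
   S8    S10   S7 
 * S9     S9   S9 
   S10   S10  S11 
   S11   S12   S9 
   S12   S12  S13 
   S13   S14   S9 
   S14   S14  S13 
(> = start, * = accepting)

start=S0 accept=S7,S9 S0-p->S0 S0-q->S1 S1-p->S2 S1-q->S3 S2-p->S2 S2-q->S4 S3-p->S3 S3-q->S5 S4-p->S6 S4-q->S5 S5-p->S5 S5-q->S7 S6-p->S6 S6-q->S8 S7-p->S7 S7-q->S9 S8-p->S10 S8-q->S7 S9-p->S9 S9-q->S9 S10-p->S10 S10-q->S11 S11-p->S12 S11-q->S9 S12-p->S12 S12-q->S13 S13-p->S14 S13-q->S9 S14-p->S14 S14-q->S13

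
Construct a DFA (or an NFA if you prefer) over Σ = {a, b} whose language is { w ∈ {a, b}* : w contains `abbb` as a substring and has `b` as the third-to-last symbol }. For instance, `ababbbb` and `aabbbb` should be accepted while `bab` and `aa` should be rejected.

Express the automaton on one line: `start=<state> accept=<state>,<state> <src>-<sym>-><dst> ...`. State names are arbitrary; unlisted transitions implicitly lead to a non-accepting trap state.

Build one automaton per condition and run them in lockstep. One (5 states) tracks whether and how much of `abbb` has been seen; the other (15 states) tracks the last 3 symbols read. Each combined state is a pair, one component from each; accept when both components accept. Minimizing collapses redundant product states.
With 12 states:
          a    b  
>  s0     s1   s0 
   s1     s1   s2 
   s2     s1   s3 
   s3     s1   s4 
 * s4     s5   s4 
 * s5     s6   s7 
 * s6     s8   s9 
 * s7    s10  s11 
   s8     s8   s9 
   s9    s10  s11 
   s10    s6   s7 
   s11    s5   s4 
(> = start, * = accepting)

start=s0 accept=s4,s5,s6,s7 s0-a->s1 s0-b->s0 s1-a->s1 s1-b->s2 s2-a->s1 s2-b->s3 s3-a->s1 s3-b->s4 s4-a->s5 s4-b->s4 s5-a->s6 s5-b->s7 s6-a->s8 s6-b->s9 s7-a->s10 s7-b->s11 s8-a->s8 s8-b->s9 s9-a->s10 s9-b->s11 s10-a->s6 s10-b->s7 s11-a->s5 s11-b->s4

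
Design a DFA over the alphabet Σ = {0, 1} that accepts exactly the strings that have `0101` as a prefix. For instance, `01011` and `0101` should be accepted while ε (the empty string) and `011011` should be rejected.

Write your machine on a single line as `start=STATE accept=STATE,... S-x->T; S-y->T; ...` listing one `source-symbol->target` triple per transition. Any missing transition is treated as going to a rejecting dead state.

Check the first 4 symbols one by one: s0 through s3 record how many have matched `0101` so far; any wrong symbol goes to the dead state s5. After all 4 match we enter the accepting sink s4.
        0   1  
>  s0   s1  s5 
   s1   s5  s2 
   s2   s3  s5 
   s3   s5  s4 
 * s4   s4  s4 
   s5   s5  s5 
(> = start, * = accepting)

start=s0; accept=s4; s0-0->s1; s0-1->s5; s1-0->s5; s1-1->s2; s2-0->s3; s2-1->s5; s3-0->s5; s3-1->s4; s4-0->s4; s4-1->s4; s5-0->s5; s5-1->s5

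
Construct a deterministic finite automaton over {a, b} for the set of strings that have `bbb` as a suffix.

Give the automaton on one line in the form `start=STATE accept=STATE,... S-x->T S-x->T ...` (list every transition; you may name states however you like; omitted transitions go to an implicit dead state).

start=S0 accept=S3 S0-a->S0 S0-b->S1 S1-a->S0 S1-b->S2 S2-a->S0 S2-b->S3 S3-a->S0 S3-b->S3

Remember how much of `bbb` the current input suffix matches. State S0 means no match yet; S1 means the last symbol is `b`; S2 means the last 2 symbols are `bb`; S3 means the last 3 symbols are `bbb`. Only S3 accepts. On a mismatch, fall back to the longest proper suffix that is still a prefix of `bbb`.
4 states suffice.
        a   b  
>  S0   S0  S1 
   S1   S0  S2 
   S2   S0  S3 
 * S3   S0  S3 
(> = start, * = accepting)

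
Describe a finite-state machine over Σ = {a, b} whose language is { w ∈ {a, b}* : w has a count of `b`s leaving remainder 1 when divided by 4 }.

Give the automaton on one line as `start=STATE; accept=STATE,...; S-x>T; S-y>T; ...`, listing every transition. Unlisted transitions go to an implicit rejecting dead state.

The only thing that matters is how many `b`s have appeared, reduced mod 4. Use one state per residue: S0 for 0, …, S3 for 3. Reading `b` moves to the next residue; anything else stays put. S1 is accepting.
4 states suffice.
        a   b  
>  S0   S0  S1 
 * S1   S1  S2 
   S2   S2  S3 
   S3   S3  S0 
(> = start, * = accepting)

start=S0; accept=S1; S0-a>S0; S0-b>S1; S1-a>S1; S1-b>S2; S2-a>S2; S2-b>S3; S3-a>S3; S3-b>S0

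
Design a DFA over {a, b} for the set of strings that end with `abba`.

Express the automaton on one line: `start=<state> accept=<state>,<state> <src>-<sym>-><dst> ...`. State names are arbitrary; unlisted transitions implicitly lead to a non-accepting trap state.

Remember how much of `abba` the current input suffix matches. State s0 means no match yet; s1 means the last symbol is `a`; s2 means the last 2 symbols are `ab`; s3 means the last 3 symbols are `abb`; s4 means the last 4 symbols are `abba`. Only s4 accepts. On a mismatch, fall back to the longest proper suffix that is still a prefix of `abba`.
With 5 states:
        a   b  
>  s0   s1  s0 
   s1   s1  s2 
   s2   s1  s3 
   s3   s4  s0 
 * s4   s1  s2 
(> = start, * = accepting)

start=s0 accept=s4 s0-a->s1 s0-b->s0 s1-a->s1 s1-b->s2 s2-a->s1 s2-b->s3 s3-a->s4 s3-b->s0 s4-a->s1 s4-b->s2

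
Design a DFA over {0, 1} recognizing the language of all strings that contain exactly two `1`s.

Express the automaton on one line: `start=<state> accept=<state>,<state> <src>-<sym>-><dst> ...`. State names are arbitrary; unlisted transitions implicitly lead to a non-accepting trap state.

Only the number of `1`s matters, and only up to 3. Make a chain q0 → q1 → q2 → q3 advanced by each `1` (with q3 absorbing); every other symbol self-loops. The accepting set is {q2}.
        0   1  
>  q0   q0  q1 
   q1   q1  q2 
 * q2   q2  q3 
   q3   q3  q3 
(> = start, * = accepting)

start=q0 accept=q2 q0-0->q0 q0-1->q1 q1-0->q1 q1-1->q2 q2-0->q2 q2-1->q3 q3-0->q3 q3-1->q3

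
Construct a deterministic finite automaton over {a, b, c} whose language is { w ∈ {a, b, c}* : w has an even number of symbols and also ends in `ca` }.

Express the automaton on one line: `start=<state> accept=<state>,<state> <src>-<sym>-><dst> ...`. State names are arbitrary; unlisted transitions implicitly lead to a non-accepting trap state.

start=q0 accept=q4 q0-a->q1 q0-b->q1 q0-c->q2 q1-a->q0 q1-b->q0 q1-c->q3 q2-a->q4 q2-b->q0 q2-c->q3 q3-a->q5 q3-b->q1 q3-c->q2 q4-a->q1 q4-b->q1 q4-c->q2 q5-a->q0 q5-b->q0 q5-c->q3

Handle the two conditions separately and then intersect. The first has 2 states tracking the input length modulo 2; the second has 3 states tracking how much of the suffix `ca` has currently been matched. A product state is a pair (one from each), accepting exactly when both do.
A 6-state machine:
        a   b   c  
>  q0   q1  q1  q2 
   q1   q0  q0  q3 
   q2   q4  q0  q3 
   q3   q5  q1  q2 
 * q4   q1  q1  q2 
   q5   q0  q0  q3 
(> = start, * = accepting)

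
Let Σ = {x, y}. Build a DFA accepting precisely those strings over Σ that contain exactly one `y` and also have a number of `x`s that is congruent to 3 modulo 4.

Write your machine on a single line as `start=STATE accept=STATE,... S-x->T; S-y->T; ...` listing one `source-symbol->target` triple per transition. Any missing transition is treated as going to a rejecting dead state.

start=s0; accept=s8; s0-x->s1; s0-y->s2; s1-x->s3; s1-y->s4; s2-x->s4; s2-y->s5; s3-x->s6; s3-y->s7; s4-x->s7; s4-y->s5; s5-x->s5; s5-y->s5; s6-x->s0; s6-y->s8; s7-x->s8; s7-y->s5; s8-x->s2; s8-y->s5

Build one automaton per condition and run them in lockstep. The first has 3 states tracking the count of `y`s, saturating at 2; the second has 4 states tracking the count of `x`s modulo 4. A product state is a pair (one from each), accepting exactly when both do. Minimizing collapses redundant product states.
        x   y  
>  s0   s1  s2 
   s1   s3  s4 
   s2   s4  s5 
   s3   s6  s7 
   s4   s7  s5 
   s5   s5  s5 
   s6   s0  s8 
   s7   s8  s5 
 * s8   s2  s5 
(> = start, * = accepting)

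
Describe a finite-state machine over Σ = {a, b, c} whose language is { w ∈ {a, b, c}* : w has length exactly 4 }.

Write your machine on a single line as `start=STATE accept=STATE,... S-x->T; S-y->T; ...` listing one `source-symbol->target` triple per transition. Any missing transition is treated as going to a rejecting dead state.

Count input length up to 5: every symbol moves from S0 toward S5, which means 'more than 4' and absorbs. Accept from {S4}.
6 states suffice.
        a   b   c  
>  S0   S1  S1  S1 
   S1   S2  S2  S2 
   S2   S3  S3  S3 
   S3   S4  S4  S4 
 * S4   S5  S5  S5 
   S5   S5  S5  S5 
(> = start, * = accepting)

start=S0; accept=S4; S0-a->S1; S0-b->S1; S0-c->S1; S1-a->S2; S1-b->S2; S1-c->S2; S2-a->S3; S2-b->S3; S2-c->S3; S3-a->S4; S3-b->S4; S3-c->S4; S4-a->S5; S4-b->S5; S4-c->S5; S5-a->S5; S5-b->S5; S5-c->S5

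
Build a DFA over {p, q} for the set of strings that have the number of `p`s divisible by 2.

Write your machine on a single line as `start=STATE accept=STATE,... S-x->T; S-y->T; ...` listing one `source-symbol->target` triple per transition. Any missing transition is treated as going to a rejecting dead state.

start=S0; accept=S0; S0-p->S1; S0-q->S0; S1-p->S0; S1-q->S1

Keep the running count of `p`s modulo 2: each `p` advances along the cycle S0 → S1 → S0 while other symbols loop. Accept at S0.
A 2-state machine:
        p   q  
>* S0   S1  S0 
   S1   S0  S1 
(> = start, * = accepting)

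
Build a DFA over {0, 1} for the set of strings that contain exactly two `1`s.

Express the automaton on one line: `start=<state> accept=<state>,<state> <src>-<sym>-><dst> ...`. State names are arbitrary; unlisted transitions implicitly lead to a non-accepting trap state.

Only the number of `1`s matters, and only up to 3. Make a chain S0 → S1 → S2 → S3 advanced by each `1` (with S3 absorbing); every other symbol self-loops. The accepting set is {S2}.
        0   1  
>  S0   S0  S1 
   S1   S1  S2 
 * S2   S2  S3 
   S3   S3  S3 
(> = start, * = accepting)

start=S0 accept=S2 S0-0->S0 S0-1->S1 S1-0->S1 S1-1->S2 S2-0->S2 S2-1->S3 S3-0->S3 S3-1->S3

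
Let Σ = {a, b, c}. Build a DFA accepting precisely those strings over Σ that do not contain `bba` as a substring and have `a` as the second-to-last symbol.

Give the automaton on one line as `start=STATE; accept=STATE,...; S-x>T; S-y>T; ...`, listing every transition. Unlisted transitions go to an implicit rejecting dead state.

start=q0; accept=q3,q4,q5; q0-a>q1; q0-b>q2; q0-c>q0; q1-a>q3; q1-b>q4; q1-c>q5; q2-a>q1; q2-b>q6; q2-c>q0; q3-a>q3; q3-b>q4; q3-c>q5; q4-a>q1; q4-b>q6; q4-c>q0; q5-a>q1; q5-b>q2; q5-c>q0; q6-a>q7; q6-b>q6; q6-c>q0; q7-a>q7; q7-b>q7; q7-c>q7

Handle the two conditions separately and then intersect. The first has 4 states tracking partial matches of the forbidden pattern `bba`; the second has 13 states tracking the last 2 symbols read. A product state is a pair (one from each), accepting exactly when both do. Minimizing collapses redundant product states.
8 states suffice.
        a   b   c  
>  q0   q1  q2  q0 
   q1   q3  q4  q5 
   q2   q1  q6  q0 
 * q3   q3  q4  q5 
 * q4   q1  q6  q0 
 * q5   q1  q2  q0 
   q6   q7  q6  q0 
   q7   q7  q7  q7 
(> = start, * = accepting)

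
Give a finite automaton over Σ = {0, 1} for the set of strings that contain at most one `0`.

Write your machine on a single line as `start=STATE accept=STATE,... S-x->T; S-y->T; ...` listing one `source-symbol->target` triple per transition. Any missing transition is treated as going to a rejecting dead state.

Count `0`s, saturating at 2: state s0 means no `0` yet, s1 means one `0` seen, s2 means more than one. Each `0` increments (capped at s2); other symbols loop. Accept from {s0, s1}.
        0   1  
>* s0   s1  s0 
 * s1   s2  s1 
   s2   s2  s2 
(> = start, * = accepting)

start=s0; accept=s0,s1; s0-0->s1; s0-1->s0; s1-0->s2; s1-1->s1; s2-0->s2; s2-1->s2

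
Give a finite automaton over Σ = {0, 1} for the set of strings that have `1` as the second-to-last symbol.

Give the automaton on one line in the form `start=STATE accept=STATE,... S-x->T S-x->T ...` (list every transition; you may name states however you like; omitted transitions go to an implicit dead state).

start=S0 accept=S5,S6 S0-0->S1 S0-1->S2 S1-0->S3 S1-1->S4 S2-0->S5 S2-1->S6 S3-0->S3 S3-1->S4 S4-0->S5 S4-1->S6 S5-0->S3 S5-1->S4 S6-0->S5 S6-1->S6

A DFA must remember the last 2 symbols (since which symbol is second-to-last isn't known until the input ends). Use one state per possible window of the last ≤2 symbols; accept from those whose window starts with `1`.
        0   1  
>  S0   S1  S2 
   S1   S3  S4 
   S2   S5  S6 
   S3   S3  S4 
   S4   S5  S6 
 * S5   S3  S4 
 * S6   S5  S6 
(> = start, * = accepting)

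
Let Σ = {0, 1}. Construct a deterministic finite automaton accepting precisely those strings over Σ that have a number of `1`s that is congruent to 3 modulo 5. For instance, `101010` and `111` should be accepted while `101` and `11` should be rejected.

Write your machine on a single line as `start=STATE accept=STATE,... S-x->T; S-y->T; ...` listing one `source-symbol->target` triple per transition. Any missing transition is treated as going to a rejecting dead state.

start=A; accept=D; A-0->A; A-1->B; B-0->B; B-1->C; C-0->C; C-1->D; D-0->D; D-1->E; E-0->E; E-1->A

Keep the running count of `1`s modulo 5: each `1` advances along the cycle A → B → C → D → E → A while other symbols loop. Accept at D.
A 5-state machine:
       0  1 
>  A   A  B 
   B   B  C 
   C   C  D 
 * D   D  E 
   E   E  A 
(> = start, * = accepting)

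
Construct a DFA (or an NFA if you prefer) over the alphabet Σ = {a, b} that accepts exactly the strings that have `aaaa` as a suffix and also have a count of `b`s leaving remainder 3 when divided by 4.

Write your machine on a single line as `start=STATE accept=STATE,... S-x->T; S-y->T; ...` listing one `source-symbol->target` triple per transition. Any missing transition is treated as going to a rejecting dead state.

Build one automaton per condition and run them in lockstep. The first has 5 states tracking how much of the suffix `aaaa` has currently been matched; the second has 4 states tracking the count of `b`s modulo 4. A product state is a pair (one from each), accepting exactly when both do.
With 20 states:
          a    b  
>  q0     q1   q2 
   q1     q3   q2 
   q2     q4   q5 
   q3     q6   q2 
   q4     q7   q5 
   q5     q8   q9 
   q6    q10   q2 
   q7    q11   q5 
   q8    q12   q9 
   q9    q13   q0 
   q10   q10   q2 
   q11   q14   q5 
   q12   q15   q9 
   q13   q16   q0 
   q14   q14   q5 
   q15   q17   q9 
   q16   q18   q0 
   q17   q17   q9 
   q18   q19   q0 
 * q19   q19   q0 
(> = start, * = accepting)

start=q0; accept=q19; q0-a->q1; q0-b->q2; q1-a->q3; q1-b->q2; q2-a->q4; q2-b->q5; q3-a->q6; q3-b->q2; q4-a->q7; q4-b->q5; q5-a->q8; q5-b->q9; q6-a->q10; q6-b->q2; q7-a->q11; q7-b->q5; q8-a->q12; q8-b->q9; q9-a->q13; q9-b->q0; q10-a->q10; q10-b->q2; q11-a->q14; q11-b->q5; q12-a->q15; q12-b->q9; q13-a->q16; q13-b->q0; q14-a->q14; q14-b->q5; q15-a->q17; q15-b->q9; q16-a->q18; q16-b->q0; q17-a->q17; q17-b->q9; q18-a->q19; q18-b->q0; q19-a->q19; q19-b->q0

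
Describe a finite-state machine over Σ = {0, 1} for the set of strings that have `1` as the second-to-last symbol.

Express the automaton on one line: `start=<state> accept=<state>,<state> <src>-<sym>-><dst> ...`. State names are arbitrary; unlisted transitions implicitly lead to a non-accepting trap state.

start=q0 accept=q5,q6 q0-0->q1 q0-1->q2 q1-0->q3 q1-1->q4 q2-0->q5 q2-1->q6 q3-0->q3 q3-1->q4 q4-0->q5 q4-1->q6 q5-0->q3 q5-1->q4 q6-0->q5 q6-1->q6

Because acceptance depends on a position counted from the end, the machine has to buffer the most recent 2 symbols. Make each state the string of the last up-to-2 symbols read; on input `x` shift the window left and append `x`. Accept when the buffered window has length 2 and begins with `1`.
A 7-state machine:
        0   1  
>  q0   q1  q2 
   q1   q3  q4 
   q2   q5  q6 
   q3   q3  q4 
   q4   q5  q6 
 * q5   q3  q4 
 * q6   q5  q6 
(> = start, * = accepting)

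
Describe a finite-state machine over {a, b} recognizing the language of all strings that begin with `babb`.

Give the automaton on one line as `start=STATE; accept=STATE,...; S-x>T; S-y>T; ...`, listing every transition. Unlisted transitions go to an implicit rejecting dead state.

Walk along `babb` while the input agrees: from s0 take `b` to s1, and so on. Any deviation drops to the rejecting sink s5. Once s4 is reached the prefix is confirmed and every continuation is accepted.
6 states suffice.
        a   b  
>  s0   s5  s1 
   s1   s2  s5 
   s2   s5  s3 
   s3   s5  s4 
 * s4   s4  s4 
   s5   s5  s5 
(> = start, * = accepting)

start=s0; accept=s4; s0-a>s5; s0-b>s1; s1-a>s2; s1-b>s5; s2-a>s5; s2-b>s3; s3-a>s5; s3-b>s4; s4-a>s4; s4-b>s4; s5-a>s5; s5-b>s5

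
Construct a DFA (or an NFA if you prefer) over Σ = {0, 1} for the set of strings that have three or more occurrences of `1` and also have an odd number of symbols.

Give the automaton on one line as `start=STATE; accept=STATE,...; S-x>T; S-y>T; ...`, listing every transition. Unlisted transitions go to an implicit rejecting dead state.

Run two small machines in parallel and take their product. One (5 states) tracks the count of `1`s, saturating at 4; the other (2 states) tracks the input length modulo 2. Each combined state is a pair, one component from each; accept when both components accept. After merging equivalent states the machine shrinks.
8 states suffice.
        0   1  
>  q0   q1  q2 
   q1   q0  q3 
   q2   q3  q4 
   q3   q2  q5 
   q4   q5  q6 
   q5   q4  q7 
 * q6   q7  q7 
   q7   q6  q6 
(> = start, * = accepting)

start=q0; accept=q6; q0-0>q1; q0-1>q2; q1-0>q0; q1-1>q3; q2-0>q3; q2-1>q4; q3-0>q2; q3-1>q5; q4-0>q5; q4-1>q6; q5-0>q4; q5-1>q7; q6-0>q7; q6-1>q7; q7-0>q6; q7-1>q6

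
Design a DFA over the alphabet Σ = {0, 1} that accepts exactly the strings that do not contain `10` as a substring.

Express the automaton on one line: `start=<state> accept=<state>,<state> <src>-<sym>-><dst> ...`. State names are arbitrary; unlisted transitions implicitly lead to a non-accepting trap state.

Track partial matches of the forbidden pattern `10`. State C is a dead state reached once `10` has occurred; every other state accepts. A means no part of `10` is currently matched.
With 3 states:
       0  1 
>* A   A  B 
 * B   C  B 
   C   C  C 
(> = start, * = accepting)

start=A accept=A,B A-0->A A-1->B B-0->C B-1->B C-0->C C-1->C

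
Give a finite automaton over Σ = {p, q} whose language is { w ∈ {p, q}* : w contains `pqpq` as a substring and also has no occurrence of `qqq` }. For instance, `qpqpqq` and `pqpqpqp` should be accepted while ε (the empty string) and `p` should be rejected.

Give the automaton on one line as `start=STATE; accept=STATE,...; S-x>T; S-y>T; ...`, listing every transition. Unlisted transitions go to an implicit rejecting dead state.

Run two small machines in parallel and take their product. One (5 states) tracks whether and how much of `pqpq` has been seen; the other (4 states) tracks partial matches of the forbidden pattern `qqq`. Each combined state is a pair, one component from each; accept when both components accept. After merging equivalent states the machine shrinks.
10 states suffice.
        p   q  
>  S0   S1  S2 
   S1   S1  S3 
   S2   S1  S4 
   S3   S5  S4 
   S4   S1  S6 
   S5   S1  S7 
   S6   S6  S6 
 * S7   S8  S9 
 * S8   S8  S7 
 * S9   S8  S6 
(> = start, * = accepting)

start=S0; accept=S7,S8,S9; S0-p>S1; S0-q>S2; S1-p>S1; S1-q>S3; S2-p>S1; S2-q>S4; S3-p>S5; S3-q>S4; S4-p>S1; S4-q>S6; S5-p>S1; S5-q>S7; S6-p>S6; S6-q>S6; S7-p>S8; S7-q>S9; S8-p>S8; S8-q>S7; S9-p>S8; S9-q>S6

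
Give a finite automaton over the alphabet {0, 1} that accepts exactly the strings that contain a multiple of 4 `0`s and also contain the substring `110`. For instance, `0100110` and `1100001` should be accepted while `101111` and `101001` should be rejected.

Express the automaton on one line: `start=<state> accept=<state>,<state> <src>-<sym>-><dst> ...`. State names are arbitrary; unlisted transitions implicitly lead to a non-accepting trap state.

Run two small machines in parallel and take their product. One (4 states) tracks the count of `0`s modulo 4; the other (4 states) tracks whether and how much of `110` has been seen. Each combined state is a pair, one component from each; accept when both components accept. After merging equivalent states the machine shrinks.
With 13 states:
          0    1  
>  S0     S1   S2 
   S1     S3   S4 
   S2     S1   S5 
   S3     S6   S7 
   S4     S3   S8 
   S5     S8   S5 
   S6     S0   S9 
   S7     S6  S10 
   S8    S10   S8 
   S9     S0  S11 
   S10   S11  S10 
   S11   S12  S11 
 * S12    S8  S12 
(> = start, * = accepting)

start=S0 accept=S12 S0-0->S1 S0-1->S2 S1-0->S3 S1-1->S4 S2-0->S1 S2-1->S5 S3-0->S6 S3-1->S7 S4-0->S3 S4-1->S8 S5-0->S8 S5-1->S5 S6-0->S0 S6-1->S9 S7-0->S6 S7-1->S10 S8-0->S10 S8-1->S8 S9-0->S0 S9-1->S11 S10-0->S11 S10-1->S10 S11-0->S12 S11-1->S11 S12-0->S8 S12-1->S12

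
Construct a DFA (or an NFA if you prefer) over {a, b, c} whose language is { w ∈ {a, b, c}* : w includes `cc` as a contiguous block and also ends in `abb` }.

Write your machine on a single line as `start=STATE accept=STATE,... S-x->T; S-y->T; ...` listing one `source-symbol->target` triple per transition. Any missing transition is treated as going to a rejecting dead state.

Run two small machines in parallel and take their product. One (3 states) tracks whether and how much of `cc` has been seen; the other (4 states) tracks how much of the suffix `abb` has currently been matched. Each combined state is a pair, one component from each; accept when both components accept.
9 states suffice.
        a   b   c  
>  q0   q1  q0  q2 
   q1   q1  q3  q2 
   q2   q1  q0  q4 
   q3   q1  q5  q2 
   q4   q6  q4  q4 
   q5   q1  q0  q2 
   q6   q6  q7  q4 
   q7   q6  q8  q4 
 * q8   q6  q4  q4 
(> = start, * = accepting)

start=q0; accept=q8; q0-a->q1; q0-b->q0; q0-c->q2; q1-a->q1; q1-b->q3; q1-c->q2; q2-a->q1; q2-b->q0; q2-c->q4; q3-a->q1; q3-b->q5; q3-c->q2; q4-a->q6; q4-b->q4; q4-c->q4; q5-a->q1; q5-b->q0; q5-c->q2; q6-a->q6; q6-b->q7; q6-c->q4; q7-a->q6; q7-b->q8; q7-c->q4; q8-a->q6; q8-b->q4; q8-c->q4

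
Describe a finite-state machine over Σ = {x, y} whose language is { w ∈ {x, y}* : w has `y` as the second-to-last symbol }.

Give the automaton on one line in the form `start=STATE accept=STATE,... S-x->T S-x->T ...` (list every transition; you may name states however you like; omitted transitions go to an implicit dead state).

Because acceptance depends on a position counted from the end, the machine has to buffer the most recent 2 symbols. Make each state the string of the last up-to-2 symbols read; on input `x` shift the window left and append `x`. Accept when the buffered window has length 2 and begins with `y`.
7 states suffice.
        x   y  
>  q0   q1  q2 
   q1   q3  q4 
   q2   q5  q6 
   q3   q3  q4 
   q4   q5  q6 
 * q5   q3  q4 
 * q6   q5  q6 
(> = start, * = accepting)

start=q0 accept=q5,q6 q0-x->q1 q0-y->q2 q1-x->q3 q1-y->q4 q2-x->q5 q2-y->q6 q3-x->q3 q3-y->q4 q4-x->q5 q4-y->q6 q5-x->q3 q5-y->q4 q6-x->q5 q6-y->q6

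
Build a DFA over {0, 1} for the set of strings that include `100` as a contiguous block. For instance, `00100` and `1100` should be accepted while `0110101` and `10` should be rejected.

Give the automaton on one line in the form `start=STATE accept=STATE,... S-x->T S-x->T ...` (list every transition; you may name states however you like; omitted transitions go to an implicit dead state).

Track how much of `100` has been matched so far: state s0 is no progress, s3 is the absorbing accept state reached once `100` has occurred. Intermediate states record partial matches; on a mismatch, fall back to the longest reusable overlap.
4 states suffice.
        0   1  
>  s0   s0  s1 
   s1   s2  s1 
   s2   s3  s1 
 * s3   s3  s3 
(> = start, * = accepting)

start=s0 accept=s3 s0-0->s0 s0-1->s1 s1-0->s2 s1-1->s1 s2-0->s3 s2-1->s1 s3-0->s3 s3-1->s3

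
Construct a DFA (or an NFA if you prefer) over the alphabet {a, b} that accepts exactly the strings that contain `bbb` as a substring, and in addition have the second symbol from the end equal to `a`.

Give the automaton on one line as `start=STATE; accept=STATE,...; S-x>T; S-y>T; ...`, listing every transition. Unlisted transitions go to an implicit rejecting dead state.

start=s0; accept=s5,s6; s0-a>s0; s0-b>s1; s1-a>s0; s1-b>s2; s2-a>s0; s2-b>s3; s3-a>s4; s3-b>s3; s4-a>s5; s4-b>s6; s5-a>s5; s5-b>s6; s6-a>s4; s6-b>s3

Handle the two conditions separately and then intersect. The first has 4 states tracking whether and how much of `bbb` has been seen; the second has 7 states tracking the last 2 symbols read. A product state is a pair (one from each), accepting exactly when both do. Minimizing collapses redundant product states.
        a   b  
>  s0   s0  s1 
   s1   s0  s2 
   s2   s0  s3 
   s3   s4  s3 
   s4   s5  s6 
 * s5   s5  s6 
 * s6   s4  s3 
(> = start, * = accepting)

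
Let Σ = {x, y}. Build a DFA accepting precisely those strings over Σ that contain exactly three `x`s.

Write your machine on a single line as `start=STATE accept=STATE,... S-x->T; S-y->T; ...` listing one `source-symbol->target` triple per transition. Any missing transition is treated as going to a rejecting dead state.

Count `x`s, saturating at 4: states q0 through q3 mean 0 through 3 `x`s seen; q4 means more than 3. Each `x` increments (capped at q4); other symbols loop. Accept from {q3}.
With 5 states:
        x   y  
>  q0   q1  q0 
   q1   q2  q1 
   q2   q3  q2 
 * q3   q4  q3 
   q4   q4  q4 
(> = start, * = accepting)

start=q0; accept=q3; q0-x->q1; q0-y->q0; q1-x->q2; q1-y->q1; q2-x->q3; q2-y->q2; q3-x->q4; q3-y->q3; q4-x->q4; q4-y->q4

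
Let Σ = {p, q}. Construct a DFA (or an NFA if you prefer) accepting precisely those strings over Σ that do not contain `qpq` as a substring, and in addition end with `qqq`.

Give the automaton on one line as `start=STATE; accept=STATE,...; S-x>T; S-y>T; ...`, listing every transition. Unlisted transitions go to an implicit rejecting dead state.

start=A; accept=F; A-p>A; A-q>B; B-p>C; B-q>D; C-p>A; C-q>E; D-p>C; D-q>F; E-p>E; E-q>E; F-p>C; F-q>F

Run two small machines in parallel and take their product. One (4 states) tracks partial matches of the forbidden pattern `qpq`; the other (4 states) tracks how much of the suffix `qqq` has currently been matched. Each combined state is a pair, one component from each; accept when both components accept. Minimizing collapses redundant product states.
       p  q 
>  A   A  B 
   B   C  D 
   C   A  E 
   D   C  F 
   E   E  E 
 * F   C  F 
(> = start, * = accepting)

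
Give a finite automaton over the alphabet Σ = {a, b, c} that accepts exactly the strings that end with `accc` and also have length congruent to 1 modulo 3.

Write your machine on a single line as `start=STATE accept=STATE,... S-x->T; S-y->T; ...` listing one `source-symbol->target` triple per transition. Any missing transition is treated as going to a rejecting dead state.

start=q0; accept=q6; q0-a->q1; q0-b->q2; q0-c->q2; q1-a->q3; q1-b->q3; q1-c->q4; q2-a->q3; q2-b->q3; q2-c->q3; q3-a->q0; q3-b->q0; q3-c->q0; q4-a->q0; q4-b->q0; q4-c->q5; q5-a->q1; q5-b->q2; q5-c->q6; q6-a->q3; q6-b->q3; q6-c->q3

Run two small machines in parallel and take their product. The first has 5 states tracking how much of the suffix `accc` has currently been matched; the second has 3 states tracking the input length modulo 3. A product state is a pair (one from each), accepting exactly when both do. Minimizing collapses redundant product states.
A 7-state machine:
        a   b   c  
>  q0   q1  q2  q2 
   q1   q3  q3  q4 
   q2   q3  q3  q3 
   q3   q0  q0  q0 
   q4   q0  q0  q5 
   q5   q1  q2  q6 
 * q6   q3  q3  q3 
(> = start, * = accepting)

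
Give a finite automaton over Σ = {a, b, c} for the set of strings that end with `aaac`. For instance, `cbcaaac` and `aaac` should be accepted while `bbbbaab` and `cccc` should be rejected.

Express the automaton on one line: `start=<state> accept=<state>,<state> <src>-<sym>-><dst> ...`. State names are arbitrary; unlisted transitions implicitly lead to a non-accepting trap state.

Remember how much of `aaac` the current input suffix matches. State q0 means no match yet; q1 means the last symbol is `a`; q2 means the last 2 symbols are `aa`; q3 means the last 3 symbols are `aaa`; q4 means the last 4 symbols are `aaac`. Only q4 accepts. On a mismatch, fall back to the longest proper suffix that is still a prefix of `aaac`.
        a   b   c  
>  q0   q1  q0  q0 
   q1   q2  q0  q0 
   q2   q3  q0  q0 
   q3   q3  q0  q4 
 * q4   q1  q0  q0 
(> = start, * = accepting)

start=q0 accept=q4 q0-a->q1 q0-b->q0 q0-c->q0 q1-a->q2 q1-b->q0 q1-c->q0 q2-a->q3 q2-b->q0 q2-c->q0 q3-a->q3 q3-b->q0 q3-c->q4 q4-a->q1 q4-b->q0 q4-c->q0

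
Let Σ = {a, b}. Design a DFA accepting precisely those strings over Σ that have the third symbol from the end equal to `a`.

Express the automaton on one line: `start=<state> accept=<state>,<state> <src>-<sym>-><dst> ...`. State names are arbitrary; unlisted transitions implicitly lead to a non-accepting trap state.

start=S0 accept=S7,S8,S9,S10 S0-a->S1 S0-b->S2 S1-a->S3 S1-b->S4 S2-a->S5 S2-b->S6 S3-a->S7 S3-b->S8 S4-a->S9 S4-b->S10 S5-a->S11 S5-b->S12 S6-a->S13 S6-b->S14 S7-a->S7 S7-b->S8 S8-a->S9 S8-b->S10 S9-a->S11 S9-b->S12 S10-a->S13 S10-b->S14 S11-a->S7 S11-b->S8 S12-a->S9 S12-b->S10 S13-a->S11 S13-b->S12 S14-a->S13 S14-b->S14

Because acceptance depends on a position counted from the end, the machine has to buffer the most recent 3 symbols. Make each state the string of the last up-to-3 symbols read; on input `x` shift the window left and append `x`. Accept when the buffered window has length 3 and begins with `a`.
15 states suffice.
          a    b  
>  S0     S1   S2 
   S1     S3   S4 
   S2     S5   S6 
   S3     S7   S8 
   S4     S9  S10 
   S5    S11  S12 
   S6    S13  S14 
 * S7     S7   S8 
 * S8     S9  S10 
 * S9    S11  S12 
 * S10   S13  S14 
   S11    S7   S8 
   S12    S9  S10 
   S13   S11  S12 
   S14   S13  S14 
(> = start, * = accepting)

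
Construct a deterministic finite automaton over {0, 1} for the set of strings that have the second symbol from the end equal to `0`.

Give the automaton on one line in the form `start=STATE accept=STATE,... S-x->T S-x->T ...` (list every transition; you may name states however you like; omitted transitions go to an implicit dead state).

start=q0 accept=q3,q4 q0-0->q1 q0-1->q2 q1-0->q3 q1-1->q4 q2-0->q5 q2-1->q6 q3-0->q3 q3-1->q4 q4-0->q5 q4-1->q6 q5-0->q3 q5-1->q4 q6-0->q5 q6-1->q6

A DFA must remember the last 2 symbols (since which symbol is second-to-last isn't known until the input ends). Use one state per possible window of the last ≤2 symbols; accept from those whose window starts with `0`.
        0   1  
>  q0   q1  q2 
   q1   q3  q4 
   q2   q5  q6 
 * q3   q3  q4 
 * q4   q5  q6 
   q5   q3  q4 
   q6   q5  q6 
(> = start, * = accepting)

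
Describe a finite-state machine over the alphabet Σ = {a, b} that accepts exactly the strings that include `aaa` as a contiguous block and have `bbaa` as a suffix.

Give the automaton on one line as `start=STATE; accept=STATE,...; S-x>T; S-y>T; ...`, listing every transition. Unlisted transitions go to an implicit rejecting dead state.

start=s0; accept=s11; s0-a>s1; s0-b>s2; s1-a>s3; s1-b>s2; s2-a>s1; s2-b>s4; s3-a>s5; s3-b>s2; s4-a>s6; s4-b>s4; s5-a>s5; s5-b>s7; s6-a>s8; s6-b>s2; s7-a>s5; s7-b>s9; s8-a>s5; s8-b>s2; s9-a>s10; s9-b>s9; s10-a>s11; s10-b>s7; s11-a>s5; s11-b>s7

Build one automaton per condition and run them in lockstep. One (4 states) tracks whether and how much of `aaa` has been seen; the other (5 states) tracks how much of the suffix `bbaa` has currently been matched. Each combined state is a pair, one component from each; accept when both components accept.
A 12-state machine:
          a    b  
>  s0     s1   s2 
   s1     s3   s2 
   s2     s1   s4 
   s3     s5   s2 
   s4     s6   s4 
   s5     s5   s7 
   s6     s8   s2 
   s7     s5   s9 
   s8     s5   s2 
   s9    s10   s9 
   s10   s11   s7 
 * s11    s5   s7 
(> = start, * = accepting)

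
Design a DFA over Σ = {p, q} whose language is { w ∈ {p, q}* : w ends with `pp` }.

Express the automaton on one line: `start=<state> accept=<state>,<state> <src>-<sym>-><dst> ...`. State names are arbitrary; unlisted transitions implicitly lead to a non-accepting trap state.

start=s0 accept=s2 s0-p->s1 s0-q->s0 s1-p->s2 s1-q->s0 s2-p->s2 s2-q->s0

Remember how much of `pp` the current input suffix matches. State s0 means no match yet; s1 means the last symbol is `p`; s2 means the last 2 symbols are `pp`. Only s2 accepts. On a mismatch, fall back to the longest proper suffix that is still a prefix of `pp`.
        p   q  
>  s0   s1  s0 
   s1   s2  s0 
 * s2   s2  s0 
(> = start, * = accepting)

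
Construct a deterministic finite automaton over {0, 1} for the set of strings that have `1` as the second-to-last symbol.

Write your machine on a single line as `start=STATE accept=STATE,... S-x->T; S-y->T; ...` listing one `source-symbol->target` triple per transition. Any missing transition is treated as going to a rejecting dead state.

start=s0; accept=s5,s6; s0-0->s1; s0-1->s2; s1-0->s3; s1-1->s4; s2-0->s5; s2-1->s6; s3-0->s3; s3-1->s4; s4-0->s5; s4-1->s6; s5-0->s3; s5-1->s4; s6-0->s5; s6-1->s6

A DFA must remember the last 2 symbols (since which symbol is second-to-last isn't known until the input ends). Use one state per possible window of the last ≤2 symbols; accept from those whose window starts with `1`.
With 7 states:
        0   1  
>  s0   s1  s2 
   s1   s3  s4 
   s2   s5  s6 
   s3   s3  s4 
   s4   s5  s6 
 * s5   s3  s4 
 * s6   s5  s6 
(> = start, * = accepting)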